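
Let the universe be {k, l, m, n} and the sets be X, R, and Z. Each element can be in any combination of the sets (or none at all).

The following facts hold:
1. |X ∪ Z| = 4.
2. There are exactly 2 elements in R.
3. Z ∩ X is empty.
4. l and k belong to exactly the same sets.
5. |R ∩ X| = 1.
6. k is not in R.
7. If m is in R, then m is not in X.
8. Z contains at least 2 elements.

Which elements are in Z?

Z = {k, l, m}

From (6): k ∉ R.
(4): l matches k: l ∉ R.
(2): only 2 candidates remain for R, so all are in.
(7): m ∉ X.
Suppose k ∉ Z: no assignment then satisfies all the clues, so k ∈ Z.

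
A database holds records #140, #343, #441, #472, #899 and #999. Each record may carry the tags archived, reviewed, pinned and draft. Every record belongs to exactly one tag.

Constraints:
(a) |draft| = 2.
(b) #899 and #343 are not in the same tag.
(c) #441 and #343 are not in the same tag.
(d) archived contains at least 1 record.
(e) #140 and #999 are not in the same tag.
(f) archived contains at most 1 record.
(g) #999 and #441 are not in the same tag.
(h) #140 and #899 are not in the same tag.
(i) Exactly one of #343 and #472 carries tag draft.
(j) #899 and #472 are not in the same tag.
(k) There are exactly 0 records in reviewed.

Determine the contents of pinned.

pinned = {#140, #441, #472}

(k): reviewed already has 0, so the rest are out.
Suppose #140 ∉ pinned: no assignment then satisfies all the clues, so #140 ∈ pinned.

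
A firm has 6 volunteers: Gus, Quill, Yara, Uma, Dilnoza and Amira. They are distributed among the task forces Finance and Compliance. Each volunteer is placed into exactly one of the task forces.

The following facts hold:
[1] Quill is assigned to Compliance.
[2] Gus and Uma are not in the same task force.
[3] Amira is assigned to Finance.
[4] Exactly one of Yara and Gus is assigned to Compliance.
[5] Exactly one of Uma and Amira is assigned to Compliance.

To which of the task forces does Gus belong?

From (1): Quill ∈ Compliance.
From (3): Amira ∈ Finance.
(5) (exactly one): Uma ∈ Compliance.
(2): Gus ∉ Compliance.
(4) (exactly one): Yara ∈ Compliance.
Only one task force left: Gus ∈ Finance.

Gus: Finance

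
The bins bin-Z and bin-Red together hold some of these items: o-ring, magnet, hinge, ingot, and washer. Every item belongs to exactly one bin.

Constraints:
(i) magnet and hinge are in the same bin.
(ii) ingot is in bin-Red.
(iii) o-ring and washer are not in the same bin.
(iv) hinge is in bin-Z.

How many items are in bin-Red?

2

From (ii): ingot ∈ bin-Red.
From (iv): hinge ∈ bin-Z.
(i): magnet matches hinge: magnet ∈ bin-Z.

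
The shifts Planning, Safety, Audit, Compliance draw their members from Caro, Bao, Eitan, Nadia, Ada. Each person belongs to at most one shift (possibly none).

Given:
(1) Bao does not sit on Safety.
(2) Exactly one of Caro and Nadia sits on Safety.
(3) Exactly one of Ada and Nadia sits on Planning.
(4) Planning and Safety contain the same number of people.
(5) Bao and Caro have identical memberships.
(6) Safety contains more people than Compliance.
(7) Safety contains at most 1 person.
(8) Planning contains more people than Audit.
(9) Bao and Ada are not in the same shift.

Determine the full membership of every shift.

Planning = {Ada}; Safety = {Nadia}; Audit = {}; Compliance = {}

From (1): Bao ∉ Safety.
(5): Caro matches Bao: Caro ∉ Safety.
(2) (exactly one): Nadia ∈ Safety.
(3) (exactly one): Ada ∈ Planning.
(7): Safety already has 1, so the rest are out.
(9): Bao ∉ Planning.
(5): Caro matches Bao: Caro ∉ Planning.
Suppose Caro ∈ Audit: no assignment then satisfies all the clues, so Caro ∉ Audit.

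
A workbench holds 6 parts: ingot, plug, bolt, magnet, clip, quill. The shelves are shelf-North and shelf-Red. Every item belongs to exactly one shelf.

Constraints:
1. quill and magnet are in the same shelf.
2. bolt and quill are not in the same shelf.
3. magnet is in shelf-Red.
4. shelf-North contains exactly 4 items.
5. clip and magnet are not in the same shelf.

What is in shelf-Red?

From (3): magnet ∈ shelf-Red.
(1): quill matches magnet: quill ∉ shelf-North.
(1): quill matches magnet: quill ∈ shelf-Red.
(2): bolt ∉ shelf-Red.
(4): only 4 candidates remain for shelf-North, so all are in.

shelf-Red = {magnet, quill}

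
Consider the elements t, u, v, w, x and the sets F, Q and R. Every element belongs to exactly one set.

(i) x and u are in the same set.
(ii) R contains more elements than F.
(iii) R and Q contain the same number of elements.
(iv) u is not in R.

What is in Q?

Q = {u, x}

From (iv): u ∉ R.
(i): x matches u: x ∉ R.
Suppose t ∈ Q: no assignment then satisfies all the clues, so t ∉ Q.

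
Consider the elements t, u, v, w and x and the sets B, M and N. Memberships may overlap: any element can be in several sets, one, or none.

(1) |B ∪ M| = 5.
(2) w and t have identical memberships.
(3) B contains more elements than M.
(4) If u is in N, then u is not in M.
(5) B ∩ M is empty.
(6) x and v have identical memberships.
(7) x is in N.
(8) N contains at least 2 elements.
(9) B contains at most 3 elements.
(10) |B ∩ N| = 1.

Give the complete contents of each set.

B = {t, u, w}; M = {v, x}; N = {u, v, x}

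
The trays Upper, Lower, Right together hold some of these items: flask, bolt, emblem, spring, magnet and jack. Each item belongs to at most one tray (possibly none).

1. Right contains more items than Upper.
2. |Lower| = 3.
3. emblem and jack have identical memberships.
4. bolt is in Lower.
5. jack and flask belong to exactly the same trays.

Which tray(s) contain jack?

From (4): bolt ∈ Lower.
Suppose jack ∈ Upper: no assignment then satisfies all the clues, so jack ∉ Upper.

jack: Right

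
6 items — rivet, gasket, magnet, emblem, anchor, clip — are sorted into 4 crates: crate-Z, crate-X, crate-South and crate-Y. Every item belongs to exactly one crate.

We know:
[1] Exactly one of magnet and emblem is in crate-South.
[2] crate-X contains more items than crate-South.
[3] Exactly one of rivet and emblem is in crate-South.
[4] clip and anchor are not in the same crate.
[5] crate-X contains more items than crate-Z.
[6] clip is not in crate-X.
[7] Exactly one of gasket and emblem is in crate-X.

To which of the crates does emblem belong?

emblem: crate-South

From (6): clip ∉ crate-X.
Suppose emblem ∈ crate-Z: no assignment then satisfies all the clues, so emblem ∉ crate-Z.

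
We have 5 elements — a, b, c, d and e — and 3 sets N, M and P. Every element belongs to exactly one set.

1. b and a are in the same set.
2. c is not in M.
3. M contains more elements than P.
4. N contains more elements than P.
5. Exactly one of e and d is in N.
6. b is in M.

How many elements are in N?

2

From (2): c ∉ M.
From (6): b ∈ M.
(1): a matches b: a ∉ N.
(1): a matches b: a ∈ M.
Suppose c ∉ N: no assignment then satisfies all the clues, so c ∈ N.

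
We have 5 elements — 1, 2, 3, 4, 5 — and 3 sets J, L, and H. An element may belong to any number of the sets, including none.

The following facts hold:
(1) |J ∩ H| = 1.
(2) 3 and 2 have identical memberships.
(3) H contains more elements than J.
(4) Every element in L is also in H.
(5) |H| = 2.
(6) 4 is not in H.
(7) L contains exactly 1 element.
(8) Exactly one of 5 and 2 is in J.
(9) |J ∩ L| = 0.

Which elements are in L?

L = {1}

From (6): 4 ∉ H.
(4) contrapositive: 4 ∉ L.
Suppose 1 ∉ L: no assignment then satisfies all the clues, so 1 ∈ L.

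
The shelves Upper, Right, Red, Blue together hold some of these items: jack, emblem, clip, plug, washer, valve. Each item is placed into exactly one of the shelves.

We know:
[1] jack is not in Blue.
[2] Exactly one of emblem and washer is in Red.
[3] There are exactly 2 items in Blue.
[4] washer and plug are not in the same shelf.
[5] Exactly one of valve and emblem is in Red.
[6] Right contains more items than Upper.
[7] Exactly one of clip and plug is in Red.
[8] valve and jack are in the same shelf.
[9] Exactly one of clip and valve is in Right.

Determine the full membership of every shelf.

Upper = {}; Right = {jack, valve}; Red = {emblem, plug}; Blue = {clip, washer}

From (1): jack ∉ Blue.
(8): valve matches jack: valve ∉ Blue.
Suppose jack ∈ Upper: no assignment then satisfies all the clues, so jack ∉ Upper.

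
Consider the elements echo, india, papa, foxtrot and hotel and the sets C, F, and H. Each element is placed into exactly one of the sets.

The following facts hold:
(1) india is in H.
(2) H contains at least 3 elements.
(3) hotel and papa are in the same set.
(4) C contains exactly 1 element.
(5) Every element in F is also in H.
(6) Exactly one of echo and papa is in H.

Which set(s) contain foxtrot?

foxtrot: H

From (1): india ∈ H.
Suppose foxtrot ∈ C: no assignment then satisfies all the clues, so foxtrot ∉ C.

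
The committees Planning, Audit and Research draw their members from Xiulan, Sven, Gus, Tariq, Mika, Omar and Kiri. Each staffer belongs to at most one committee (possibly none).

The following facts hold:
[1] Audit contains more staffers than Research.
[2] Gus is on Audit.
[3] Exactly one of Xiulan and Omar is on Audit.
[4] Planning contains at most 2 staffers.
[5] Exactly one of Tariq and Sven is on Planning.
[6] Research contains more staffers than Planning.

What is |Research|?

2

From (2): Gus ∈ Audit.
Suppose Xiulan ∈ Planning: no assignment then satisfies all the clues, so Xiulan ∉ Planning.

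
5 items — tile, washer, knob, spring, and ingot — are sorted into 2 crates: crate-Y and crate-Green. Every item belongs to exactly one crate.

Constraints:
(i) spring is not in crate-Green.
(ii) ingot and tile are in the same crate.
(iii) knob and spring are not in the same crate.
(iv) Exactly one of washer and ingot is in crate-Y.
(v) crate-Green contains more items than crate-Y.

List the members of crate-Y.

crate-Y = {spring, washer}

From (i): spring ∉ crate-Green.
Only one crate left: spring ∈ crate-Y.
(iii): knob ∉ crate-Y.
Only one crate left: knob ∈ crate-Green.
Suppose tile ∈ crate-Y: no assignment then satisfies all the clues, so tile ∉ crate-Y.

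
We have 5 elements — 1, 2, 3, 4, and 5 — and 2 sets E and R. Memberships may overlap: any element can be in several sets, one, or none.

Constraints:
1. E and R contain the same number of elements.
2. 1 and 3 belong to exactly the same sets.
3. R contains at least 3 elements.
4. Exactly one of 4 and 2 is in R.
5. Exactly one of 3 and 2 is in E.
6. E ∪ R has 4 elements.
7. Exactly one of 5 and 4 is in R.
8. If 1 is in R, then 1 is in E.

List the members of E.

E = {1, 3, 5}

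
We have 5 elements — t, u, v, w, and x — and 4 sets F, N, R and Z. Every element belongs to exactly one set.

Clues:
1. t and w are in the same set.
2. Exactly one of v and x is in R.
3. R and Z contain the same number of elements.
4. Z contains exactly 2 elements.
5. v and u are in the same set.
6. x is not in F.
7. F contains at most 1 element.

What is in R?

R = {u, v}

From (6): x ∉ F.
Suppose t ∈ R: no assignment then satisfies all the clues, so t ∉ R.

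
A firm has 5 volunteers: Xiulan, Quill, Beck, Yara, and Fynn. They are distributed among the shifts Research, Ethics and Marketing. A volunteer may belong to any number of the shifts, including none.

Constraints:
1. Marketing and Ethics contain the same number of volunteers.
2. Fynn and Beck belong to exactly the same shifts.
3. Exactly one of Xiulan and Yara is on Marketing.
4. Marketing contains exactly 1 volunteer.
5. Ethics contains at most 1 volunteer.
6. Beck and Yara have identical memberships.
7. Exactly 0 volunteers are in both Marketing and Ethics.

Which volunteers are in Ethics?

Ethics = {Quill}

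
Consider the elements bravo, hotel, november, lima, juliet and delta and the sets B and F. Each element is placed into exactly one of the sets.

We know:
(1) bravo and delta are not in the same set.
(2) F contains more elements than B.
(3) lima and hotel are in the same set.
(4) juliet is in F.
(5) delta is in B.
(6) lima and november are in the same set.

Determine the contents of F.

F = {bravo, hotel, juliet, lima, november}

From (4): juliet ∈ F.
From (5): delta ∈ B.
(1): bravo ∉ B.
Only one set left: bravo ∈ F.
Suppose hotel ∉ F: no assignment then satisfies all the clues, so hotel ∈ F.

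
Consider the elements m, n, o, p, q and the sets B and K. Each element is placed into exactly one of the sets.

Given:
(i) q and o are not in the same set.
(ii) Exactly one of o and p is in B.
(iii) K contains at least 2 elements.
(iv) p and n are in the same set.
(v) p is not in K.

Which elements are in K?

K = {m, o}

From (v): p ∉ K.
(iv): n matches p: n ∉ K.
Only one set left: n ∈ B.
Only one set left: p ∈ B.
(ii) (exactly one): o ∉ B.
Only one set left: o ∈ K.
(i): q ∉ K.
(iii): only 2 candidates remain for K, so all are in.
Only one set left: q ∈ B.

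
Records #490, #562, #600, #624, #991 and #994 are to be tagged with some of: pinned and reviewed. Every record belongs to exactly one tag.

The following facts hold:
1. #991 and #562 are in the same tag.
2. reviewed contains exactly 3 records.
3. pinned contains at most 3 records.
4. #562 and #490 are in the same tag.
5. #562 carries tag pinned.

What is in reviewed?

reviewed = {#600, #624, #994}

From (5): #562 ∈ pinned.
(1): #991 matches #562: #991 ∈ pinned.
(4): #490 matches #562: #490 ∈ pinned.
(2): only 3 candidates remain for reviewed, so all are in.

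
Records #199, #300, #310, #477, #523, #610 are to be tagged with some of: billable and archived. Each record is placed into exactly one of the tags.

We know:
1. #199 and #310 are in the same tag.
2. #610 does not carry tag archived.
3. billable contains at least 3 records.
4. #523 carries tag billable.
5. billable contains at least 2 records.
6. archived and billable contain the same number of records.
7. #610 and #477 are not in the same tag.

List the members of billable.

billable = {#300, #523, #610}

From (2): #610 ∉ archived.
From (4): #523 ∈ billable.
Only one tag left: #610 ∈ billable.
(7): #477 ∉ billable.
Only one tag left: #477 ∈ archived.
Suppose #199 ∈ billable: no assignment then satisfies all the clues, so #199 ∉ billable.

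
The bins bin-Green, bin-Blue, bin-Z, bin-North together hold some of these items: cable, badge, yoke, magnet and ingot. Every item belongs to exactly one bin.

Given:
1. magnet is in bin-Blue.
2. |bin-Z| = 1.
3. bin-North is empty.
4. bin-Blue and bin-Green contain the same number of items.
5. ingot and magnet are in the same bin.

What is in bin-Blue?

From (1): magnet ∈ bin-Blue.
(3): bin-North already has 0, so the rest are out.
(5): ingot matches magnet: ingot ∉ bin-Green.
(5): ingot matches magnet: ingot ∈ bin-Blue.
Suppose cable ∈ bin-Blue: no assignment then satisfies all the clues, so cable ∉ bin-Blue.

bin-Blue = {ingot, magnet}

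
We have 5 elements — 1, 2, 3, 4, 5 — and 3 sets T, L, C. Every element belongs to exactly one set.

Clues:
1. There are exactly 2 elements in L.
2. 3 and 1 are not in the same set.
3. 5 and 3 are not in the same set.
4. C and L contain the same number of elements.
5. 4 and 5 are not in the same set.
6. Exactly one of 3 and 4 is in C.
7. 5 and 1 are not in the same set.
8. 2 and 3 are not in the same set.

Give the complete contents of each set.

T = {3}; L = {2, 5}; C = {1, 4}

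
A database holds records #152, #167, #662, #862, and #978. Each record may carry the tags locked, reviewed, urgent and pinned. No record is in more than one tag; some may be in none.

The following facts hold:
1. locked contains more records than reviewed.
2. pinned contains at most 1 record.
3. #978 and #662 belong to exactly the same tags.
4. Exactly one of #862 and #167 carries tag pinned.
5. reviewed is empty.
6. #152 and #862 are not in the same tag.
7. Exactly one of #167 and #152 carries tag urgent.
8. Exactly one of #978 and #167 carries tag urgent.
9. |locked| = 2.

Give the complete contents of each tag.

locked = {#662, #978}; reviewed = {}; urgent = {#167}; pinned = {#862}

(5): reviewed already has 0, so the rest are out.
Suppose #152 ∈ locked: no assignment then satisfies all the clues, so #152 ∉ locked.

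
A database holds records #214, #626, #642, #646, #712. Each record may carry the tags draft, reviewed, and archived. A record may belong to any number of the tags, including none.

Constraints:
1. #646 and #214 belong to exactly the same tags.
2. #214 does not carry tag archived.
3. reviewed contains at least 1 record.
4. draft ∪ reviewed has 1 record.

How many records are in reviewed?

1

From (2): #214 ∉ archived.
(1): #646 matches #214: #646 ∉ archived.
Suppose #214 ∈ draft: no assignment then satisfies all the clues, so #214 ∉ draft.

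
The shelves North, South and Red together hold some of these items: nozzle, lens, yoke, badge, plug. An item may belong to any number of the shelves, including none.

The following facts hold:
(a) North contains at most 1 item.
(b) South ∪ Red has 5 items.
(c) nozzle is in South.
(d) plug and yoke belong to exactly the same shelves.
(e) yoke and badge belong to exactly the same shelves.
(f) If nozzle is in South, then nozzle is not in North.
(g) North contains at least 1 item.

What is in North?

From (c): nozzle ∈ South.
(f): nozzle ∉ North.
Suppose lens ∉ North: no assignment then satisfies all the clues, so lens ∈ North.

North = {lens}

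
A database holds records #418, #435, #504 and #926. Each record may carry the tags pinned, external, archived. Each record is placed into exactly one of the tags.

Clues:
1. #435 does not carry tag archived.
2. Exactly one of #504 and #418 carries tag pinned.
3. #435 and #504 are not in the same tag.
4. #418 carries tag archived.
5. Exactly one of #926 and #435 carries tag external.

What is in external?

external = {#435}

From (1): #435 ∉ archived.
From (4): #418 ∈ archived.
(2) (exactly one): #504 ∈ pinned.
(3): #435 ∉ pinned.
Only one tag left: #435 ∈ external.
(5) (exactly one): #926 ∉ external.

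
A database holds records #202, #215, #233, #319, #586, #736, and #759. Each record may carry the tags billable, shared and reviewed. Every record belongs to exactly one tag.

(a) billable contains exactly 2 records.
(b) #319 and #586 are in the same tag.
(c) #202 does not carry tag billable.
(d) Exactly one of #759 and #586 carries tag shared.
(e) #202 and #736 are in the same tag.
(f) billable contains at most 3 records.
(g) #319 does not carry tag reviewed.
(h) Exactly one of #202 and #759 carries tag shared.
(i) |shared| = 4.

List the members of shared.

From (c): #202 ∉ billable.
From (g): #319 ∉ reviewed.
(b): #586 matches #319: #586 ∉ reviewed.
(e): #736 matches #202: #736 ∉ billable.
Suppose #202 ∉ shared: no assignment then satisfies all the clues, so #202 ∈ shared.

shared = {#202, #319, #586, #736}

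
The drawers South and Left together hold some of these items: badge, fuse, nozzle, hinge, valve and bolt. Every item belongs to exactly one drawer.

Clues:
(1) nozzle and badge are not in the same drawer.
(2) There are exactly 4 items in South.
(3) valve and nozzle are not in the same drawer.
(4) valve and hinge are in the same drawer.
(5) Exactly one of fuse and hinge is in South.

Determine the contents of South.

South = {badge, bolt, hinge, valve}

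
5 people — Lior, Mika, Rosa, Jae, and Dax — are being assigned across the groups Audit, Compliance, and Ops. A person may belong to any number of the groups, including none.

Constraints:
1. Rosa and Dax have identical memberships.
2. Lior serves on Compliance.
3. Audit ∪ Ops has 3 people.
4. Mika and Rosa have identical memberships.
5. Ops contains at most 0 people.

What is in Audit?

Audit = {Dax, Mika, Rosa}

From (2): Lior ∈ Compliance.
(5): Ops already has 0, so the rest are out.
Suppose Lior ∈ Audit: no assignment then satisfies all the clues, so Lior ∉ Audit.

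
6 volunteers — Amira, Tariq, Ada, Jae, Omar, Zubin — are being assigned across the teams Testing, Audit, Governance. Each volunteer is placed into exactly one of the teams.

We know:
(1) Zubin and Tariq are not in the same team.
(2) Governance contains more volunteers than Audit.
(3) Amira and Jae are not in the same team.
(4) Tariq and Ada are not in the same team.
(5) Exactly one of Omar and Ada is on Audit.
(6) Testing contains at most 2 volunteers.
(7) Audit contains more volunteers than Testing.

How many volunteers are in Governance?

3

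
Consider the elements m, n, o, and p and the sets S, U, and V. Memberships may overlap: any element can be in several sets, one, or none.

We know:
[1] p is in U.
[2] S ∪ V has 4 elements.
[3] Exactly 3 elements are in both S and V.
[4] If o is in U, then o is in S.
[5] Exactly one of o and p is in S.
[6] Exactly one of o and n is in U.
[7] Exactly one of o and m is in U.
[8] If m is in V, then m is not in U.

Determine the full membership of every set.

From (1): p ∈ U.
Suppose m ∉ S: no assignment then satisfies all the clues, so m ∈ S.

S = {m, n, o}; U = {o, p}; V = {m, n, o, p}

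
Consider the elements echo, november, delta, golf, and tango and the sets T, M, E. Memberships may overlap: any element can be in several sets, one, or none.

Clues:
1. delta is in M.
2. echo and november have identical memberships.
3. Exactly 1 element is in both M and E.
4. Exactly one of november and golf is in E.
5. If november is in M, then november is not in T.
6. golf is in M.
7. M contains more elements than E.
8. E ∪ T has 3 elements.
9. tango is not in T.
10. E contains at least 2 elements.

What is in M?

From (1): delta ∈ M.
From (6): golf ∈ M.
From (9): tango ∉ T.
Suppose echo ∉ M: no assignment then satisfies all the clues, so echo ∈ M.

M = {delta, echo, golf, november}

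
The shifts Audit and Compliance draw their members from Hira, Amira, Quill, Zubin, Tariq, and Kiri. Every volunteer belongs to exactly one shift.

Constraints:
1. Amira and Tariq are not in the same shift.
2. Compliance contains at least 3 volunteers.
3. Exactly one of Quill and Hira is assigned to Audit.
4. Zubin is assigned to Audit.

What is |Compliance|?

3

From (4): Zubin ∈ Audit.
Suppose Kiri ∈ Audit: no assignment then satisfies all the clues, so Kiri ∉ Audit.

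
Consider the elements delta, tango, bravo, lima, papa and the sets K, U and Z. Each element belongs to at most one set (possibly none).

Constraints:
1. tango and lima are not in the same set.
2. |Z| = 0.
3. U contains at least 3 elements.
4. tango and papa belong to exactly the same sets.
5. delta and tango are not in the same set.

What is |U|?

3

(2): Z already has 0, so the rest are out.
Suppose bravo ∈ K: no assignment then satisfies all the clues, so bravo ∉ K.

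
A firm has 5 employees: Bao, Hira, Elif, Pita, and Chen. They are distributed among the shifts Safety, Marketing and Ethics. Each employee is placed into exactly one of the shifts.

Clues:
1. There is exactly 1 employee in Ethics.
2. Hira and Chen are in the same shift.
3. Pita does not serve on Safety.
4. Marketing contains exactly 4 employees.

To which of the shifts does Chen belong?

Chen: Marketing

From (3): Pita ∉ Safety.
Suppose Chen ∈ Safety: no assignment then satisfies all the clues, so Chen ∉ Safety.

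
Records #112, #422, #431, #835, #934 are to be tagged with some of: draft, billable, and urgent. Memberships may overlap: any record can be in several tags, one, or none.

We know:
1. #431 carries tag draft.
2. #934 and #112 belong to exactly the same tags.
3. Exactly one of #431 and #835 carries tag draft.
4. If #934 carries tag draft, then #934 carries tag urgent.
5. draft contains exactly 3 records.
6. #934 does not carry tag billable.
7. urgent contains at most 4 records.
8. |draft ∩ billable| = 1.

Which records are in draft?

From (1): #431 ∈ draft.
From (6): #934 ∉ billable.
(2): #112 matches #934: #112 ∉ billable.
(3) (exactly one): #835 ∉ draft.
Suppose #112 ∉ draft: no assignment then satisfies all the clues, so #112 ∈ draft.

draft = {#112, #431, #934}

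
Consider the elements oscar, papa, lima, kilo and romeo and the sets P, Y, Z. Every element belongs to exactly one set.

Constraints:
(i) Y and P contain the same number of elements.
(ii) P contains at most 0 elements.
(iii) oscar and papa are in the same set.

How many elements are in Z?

5

(ii): P already has 0, so the rest are out.
Suppose oscar ∈ Y: no assignment then satisfies all the clues, so oscar ∉ Y.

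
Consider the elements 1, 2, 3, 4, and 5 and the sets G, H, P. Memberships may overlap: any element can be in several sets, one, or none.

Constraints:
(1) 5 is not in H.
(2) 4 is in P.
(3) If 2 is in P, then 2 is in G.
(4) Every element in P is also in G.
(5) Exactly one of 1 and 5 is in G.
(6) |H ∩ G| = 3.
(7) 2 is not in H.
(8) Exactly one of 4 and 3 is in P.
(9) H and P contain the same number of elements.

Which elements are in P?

P = {1, 2, 4}

From (1): 5 ∉ H.
From (2): 4 ∈ P.
From (7): 2 ∉ H.
(4) with 4 ∈ P: 4 ∈ G.
(8) (exactly one): 3 ∉ P.
Suppose 1 ∉ P: no assignment then satisfies all the clues, so 1 ∈ P.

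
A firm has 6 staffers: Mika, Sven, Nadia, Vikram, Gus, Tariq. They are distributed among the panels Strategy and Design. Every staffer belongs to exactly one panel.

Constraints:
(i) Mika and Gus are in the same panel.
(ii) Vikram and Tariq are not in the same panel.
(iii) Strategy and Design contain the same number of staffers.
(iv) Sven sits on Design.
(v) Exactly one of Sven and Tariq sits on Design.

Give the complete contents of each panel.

Strategy = {Gus, Mika, Tariq}; Design = {Nadia, Sven, Vikram}

From (iv): Sven ∈ Design.
(v) (exactly one): Tariq ∉ Design.
Only one panel left: Tariq ∈ Strategy.
(ii): Vikram ∉ Strategy.
Only one panel left: Vikram ∈ Design.
Suppose Mika ∉ Strategy: no assignment then satisfies all the clues, so Mika ∈ Strategy.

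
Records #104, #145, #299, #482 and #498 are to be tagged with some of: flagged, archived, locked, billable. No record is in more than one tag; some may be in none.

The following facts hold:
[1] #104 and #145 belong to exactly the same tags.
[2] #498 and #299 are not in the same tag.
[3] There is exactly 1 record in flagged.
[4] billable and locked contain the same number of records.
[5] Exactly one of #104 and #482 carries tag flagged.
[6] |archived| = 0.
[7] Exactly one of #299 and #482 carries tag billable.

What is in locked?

locked = {#498}

(6): archived already has 0, so the rest are out.
Suppose #104 ∈ locked: no assignment then satisfies all the clues, so #104 ∉ locked.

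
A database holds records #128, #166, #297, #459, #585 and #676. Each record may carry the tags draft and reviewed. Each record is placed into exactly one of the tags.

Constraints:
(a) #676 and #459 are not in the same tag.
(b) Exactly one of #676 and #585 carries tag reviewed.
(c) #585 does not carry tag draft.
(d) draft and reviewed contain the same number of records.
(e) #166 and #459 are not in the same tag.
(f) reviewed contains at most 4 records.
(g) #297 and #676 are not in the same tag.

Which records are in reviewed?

reviewed = {#297, #459, #585}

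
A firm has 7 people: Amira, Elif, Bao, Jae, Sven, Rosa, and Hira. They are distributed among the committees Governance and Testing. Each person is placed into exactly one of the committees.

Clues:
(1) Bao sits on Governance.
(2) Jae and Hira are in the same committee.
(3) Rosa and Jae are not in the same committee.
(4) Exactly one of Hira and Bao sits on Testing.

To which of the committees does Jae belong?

From (1): Bao ∈ Governance.
(4) (exactly one): Hira ∈ Testing.
(2): Jae matches Hira: Jae ∉ Governance.
(2): Jae matches Hira: Jae ∈ Testing.
(3): Rosa ∉ Testing.
Only one committee left: Rosa ∈ Governance.

Jae: Testing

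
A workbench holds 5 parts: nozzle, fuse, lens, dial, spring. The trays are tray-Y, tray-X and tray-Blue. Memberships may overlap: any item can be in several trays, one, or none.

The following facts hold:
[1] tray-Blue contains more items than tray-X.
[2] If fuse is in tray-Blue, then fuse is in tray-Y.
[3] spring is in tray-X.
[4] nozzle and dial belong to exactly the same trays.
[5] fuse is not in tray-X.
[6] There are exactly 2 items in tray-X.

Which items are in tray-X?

From (3): spring ∈ tray-X.
From (5): fuse ∉ tray-X.
Suppose nozzle ∈ tray-X: no assignment then satisfies all the clues, so nozzle ∉ tray-X.

tray-X = {lens, spring}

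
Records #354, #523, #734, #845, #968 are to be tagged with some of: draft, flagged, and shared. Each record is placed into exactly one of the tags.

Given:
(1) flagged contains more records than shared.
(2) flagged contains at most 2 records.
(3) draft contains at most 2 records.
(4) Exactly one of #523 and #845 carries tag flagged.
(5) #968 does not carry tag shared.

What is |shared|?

1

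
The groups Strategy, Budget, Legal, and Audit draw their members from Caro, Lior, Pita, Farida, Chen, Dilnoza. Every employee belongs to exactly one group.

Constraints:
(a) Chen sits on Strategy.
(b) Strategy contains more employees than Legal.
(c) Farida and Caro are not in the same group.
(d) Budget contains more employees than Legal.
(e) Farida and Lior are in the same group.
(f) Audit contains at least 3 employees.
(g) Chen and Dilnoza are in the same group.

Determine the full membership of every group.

Strategy = {Chen, Dilnoza}; Budget = {Caro}; Legal = {}; Audit = {Farida, Lior, Pita}

From (a): Chen ∈ Strategy.
(g): Dilnoza matches Chen: Dilnoza ∈ Strategy.
Suppose Caro ∈ Strategy: no assignment then satisfies all the clues, so Caro ∉ Strategy.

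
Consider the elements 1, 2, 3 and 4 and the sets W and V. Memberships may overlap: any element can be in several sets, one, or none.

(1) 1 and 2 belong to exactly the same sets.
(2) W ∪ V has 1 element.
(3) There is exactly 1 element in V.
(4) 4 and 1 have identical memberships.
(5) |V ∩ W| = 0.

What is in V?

V = {3}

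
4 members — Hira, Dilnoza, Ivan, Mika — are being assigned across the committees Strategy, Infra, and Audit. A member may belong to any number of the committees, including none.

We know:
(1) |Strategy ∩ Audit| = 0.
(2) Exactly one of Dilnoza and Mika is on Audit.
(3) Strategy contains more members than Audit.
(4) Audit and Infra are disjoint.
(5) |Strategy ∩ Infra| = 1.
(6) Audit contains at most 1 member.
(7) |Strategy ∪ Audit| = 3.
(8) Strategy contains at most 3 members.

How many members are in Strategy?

2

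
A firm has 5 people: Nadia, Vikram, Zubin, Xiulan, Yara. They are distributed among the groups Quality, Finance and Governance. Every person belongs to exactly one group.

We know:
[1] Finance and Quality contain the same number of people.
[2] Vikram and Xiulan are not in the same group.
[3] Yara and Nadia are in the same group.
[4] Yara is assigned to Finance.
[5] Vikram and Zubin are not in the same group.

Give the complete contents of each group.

Quality = {Xiulan, Zubin}; Finance = {Nadia, Yara}; Governance = {Vikram}

From (4): Yara ∈ Finance.
(3): Nadia matches Yara: Nadia ∉ Quality.
(3): Nadia matches Yara: Nadia ∈ Finance.
Suppose Vikram ∈ Quality: no assignment then satisfies all the clues, so Vikram ∉ Quality.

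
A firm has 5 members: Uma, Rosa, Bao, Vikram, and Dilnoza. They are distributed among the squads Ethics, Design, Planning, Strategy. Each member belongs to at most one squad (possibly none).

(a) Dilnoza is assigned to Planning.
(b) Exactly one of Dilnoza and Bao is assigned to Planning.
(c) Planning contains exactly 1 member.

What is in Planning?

From (a): Dilnoza ∈ Planning.
(b) (exactly one): Bao ∉ Planning.
(c): Planning already has 1, so the rest are out.

Planning = {Dilnoza}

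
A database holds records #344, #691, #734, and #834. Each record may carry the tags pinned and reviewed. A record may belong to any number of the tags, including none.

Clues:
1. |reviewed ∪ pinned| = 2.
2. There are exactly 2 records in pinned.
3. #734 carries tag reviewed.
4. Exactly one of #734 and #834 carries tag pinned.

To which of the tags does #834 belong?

#834: none

From (3): #734 ∈ reviewed.
Suppose #834 ∈ pinned: no assignment then satisfies all the clues, so #834 ∉ pinned.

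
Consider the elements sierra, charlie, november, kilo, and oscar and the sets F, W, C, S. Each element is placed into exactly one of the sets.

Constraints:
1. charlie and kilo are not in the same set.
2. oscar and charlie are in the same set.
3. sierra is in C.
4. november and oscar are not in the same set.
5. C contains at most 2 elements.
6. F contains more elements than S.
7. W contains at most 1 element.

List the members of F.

F = {charlie, oscar}

From (3): sierra ∈ C.
Suppose charlie ∉ F: no assignment then satisfies all the clues, so charlie ∈ F.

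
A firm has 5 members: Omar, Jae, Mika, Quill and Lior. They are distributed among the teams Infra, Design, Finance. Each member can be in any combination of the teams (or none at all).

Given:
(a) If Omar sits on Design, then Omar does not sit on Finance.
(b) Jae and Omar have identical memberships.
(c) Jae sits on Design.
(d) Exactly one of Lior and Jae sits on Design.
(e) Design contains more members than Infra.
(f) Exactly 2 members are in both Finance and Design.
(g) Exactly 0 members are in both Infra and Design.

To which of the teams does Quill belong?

Quill: Design, Finance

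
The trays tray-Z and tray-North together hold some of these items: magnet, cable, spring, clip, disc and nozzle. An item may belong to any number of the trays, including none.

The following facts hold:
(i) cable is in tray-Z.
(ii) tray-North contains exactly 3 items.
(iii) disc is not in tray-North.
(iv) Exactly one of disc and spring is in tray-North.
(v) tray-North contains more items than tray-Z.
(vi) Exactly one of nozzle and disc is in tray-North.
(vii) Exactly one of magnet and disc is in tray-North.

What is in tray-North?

From (i): cable ∈ tray-Z.
From (iii): disc ∉ tray-North.
(iv) (exactly one): spring ∈ tray-North.
(vi) (exactly one): nozzle ∈ tray-North.
(vii) (exactly one): magnet ∈ tray-North.
(ii): tray-North already has 3, so the rest are out.

tray-North = {magnet, nozzle, spring}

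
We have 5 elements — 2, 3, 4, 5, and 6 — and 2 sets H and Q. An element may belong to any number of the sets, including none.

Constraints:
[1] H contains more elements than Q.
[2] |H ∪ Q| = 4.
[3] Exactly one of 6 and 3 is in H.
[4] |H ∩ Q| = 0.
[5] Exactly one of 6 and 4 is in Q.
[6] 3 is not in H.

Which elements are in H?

From (6): 3 ∉ H.
(3) (exactly one): 6 ∈ H.
Suppose 2 ∉ H: no assignment then satisfies all the clues, so 2 ∈ H.

H = {2, 5, 6}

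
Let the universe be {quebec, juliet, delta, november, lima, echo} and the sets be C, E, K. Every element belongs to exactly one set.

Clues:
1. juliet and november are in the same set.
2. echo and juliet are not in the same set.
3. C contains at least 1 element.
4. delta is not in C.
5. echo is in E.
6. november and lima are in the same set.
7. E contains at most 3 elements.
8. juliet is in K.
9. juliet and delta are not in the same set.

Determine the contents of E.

From (4): delta ∉ C.
From (5): echo ∈ E.
From (8): juliet ∈ K.
(1): november matches juliet: november ∉ C.
(1): november matches juliet: november ∉ E.
(1): november matches juliet: november ∈ K.
(6): lima matches november: lima ∉ C.
(6): lima matches november: lima ∉ E.
(6): lima matches november: lima ∈ K.
(9): delta ∉ K.
Only one set left: delta ∈ E.
(3): only 1 candidates remain for C, so all are in.

E = {delta, echo}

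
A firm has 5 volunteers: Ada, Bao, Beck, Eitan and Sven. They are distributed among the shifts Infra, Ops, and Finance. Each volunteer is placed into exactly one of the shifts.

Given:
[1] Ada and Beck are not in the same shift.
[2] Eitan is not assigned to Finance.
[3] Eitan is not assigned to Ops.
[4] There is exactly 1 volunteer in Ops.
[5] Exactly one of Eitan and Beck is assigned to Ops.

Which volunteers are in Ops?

From (2): Eitan ∉ Finance.
From (3): Eitan ∉ Ops.
(5) (exactly one): Beck ∈ Ops.
Only one shift left: Eitan ∈ Infra.
(1): Ada ∉ Ops.
(4): Ops already has 1, so the rest are out.

Ops = {Beck}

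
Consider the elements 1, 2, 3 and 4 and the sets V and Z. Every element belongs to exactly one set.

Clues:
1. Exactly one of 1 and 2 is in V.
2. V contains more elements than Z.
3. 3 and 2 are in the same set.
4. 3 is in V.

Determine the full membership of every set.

V = {2, 3, 4}; Z = {1}

From (4): 3 ∈ V.
(3): 2 matches 3: 2 ∈ V.
(1) (exactly one): 1 ∉ V.
Only one set left: 1 ∈ Z.
Suppose 4 ∉ V: no assignment then satisfies all the clues, so 4 ∈ V.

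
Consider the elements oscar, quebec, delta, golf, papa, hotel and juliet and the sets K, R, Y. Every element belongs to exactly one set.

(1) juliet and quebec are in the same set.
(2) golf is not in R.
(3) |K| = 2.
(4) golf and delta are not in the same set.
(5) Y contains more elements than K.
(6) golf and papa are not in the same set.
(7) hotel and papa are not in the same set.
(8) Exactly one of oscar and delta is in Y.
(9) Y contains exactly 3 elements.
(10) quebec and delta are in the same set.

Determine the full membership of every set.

K = {golf, hotel}; R = {oscar, papa}; Y = {delta, juliet, quebec}

From (2): golf ∉ R.
Suppose oscar ∈ K: no assignment then satisfies all the clues, so oscar ∉ K.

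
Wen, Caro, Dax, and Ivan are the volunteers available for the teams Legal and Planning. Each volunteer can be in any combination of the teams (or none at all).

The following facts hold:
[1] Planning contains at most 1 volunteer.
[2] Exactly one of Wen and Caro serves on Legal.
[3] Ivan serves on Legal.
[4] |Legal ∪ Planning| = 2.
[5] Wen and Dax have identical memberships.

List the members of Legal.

From (3): Ivan ∈ Legal.
Suppose Wen ∈ Legal: no assignment then satisfies all the clues, so Wen ∉ Legal.

Legal = {Caro, Ivan}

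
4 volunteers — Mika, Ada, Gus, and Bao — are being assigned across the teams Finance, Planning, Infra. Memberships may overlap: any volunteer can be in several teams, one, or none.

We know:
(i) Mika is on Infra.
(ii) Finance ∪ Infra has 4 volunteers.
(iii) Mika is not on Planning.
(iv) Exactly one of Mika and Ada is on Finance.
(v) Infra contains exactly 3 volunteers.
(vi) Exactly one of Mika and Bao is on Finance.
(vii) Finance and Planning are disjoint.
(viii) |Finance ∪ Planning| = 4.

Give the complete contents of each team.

Finance = {Gus, Mika}; Planning = {Ada, Bao}; Infra = {Ada, Bao, Mika}

From (i): Mika ∈ Infra.
From (iii): Mika ∉ Planning.
Suppose Mika ∉ Finance: no assignment then satisfies all the clues, so Mika ∈ Finance.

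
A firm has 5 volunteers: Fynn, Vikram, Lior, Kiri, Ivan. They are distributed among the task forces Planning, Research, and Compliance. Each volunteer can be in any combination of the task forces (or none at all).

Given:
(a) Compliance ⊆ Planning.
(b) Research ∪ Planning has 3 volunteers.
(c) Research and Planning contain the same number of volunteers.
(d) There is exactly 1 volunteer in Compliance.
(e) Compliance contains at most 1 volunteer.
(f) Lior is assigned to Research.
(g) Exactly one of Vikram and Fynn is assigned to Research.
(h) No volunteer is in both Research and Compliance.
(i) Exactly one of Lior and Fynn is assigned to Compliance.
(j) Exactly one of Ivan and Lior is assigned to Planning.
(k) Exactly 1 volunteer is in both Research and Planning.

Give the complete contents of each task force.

Planning = {Fynn, Lior}; Research = {Lior, Vikram}; Compliance = {Fynn}

From (f): Lior ∈ Research.
(h) (disjoint): Lior ∉ Compliance.
(i) (exactly one): Fynn ∈ Compliance.
(a) with Fynn ∈ Compliance: Fynn ∈ Planning.
(d): Compliance already has 1, so the rest are out.
(h) (disjoint): Fynn ∉ Research.
(g) (exactly one): Vikram ∈ Research.
Suppose Vikram ∈ Planning: no assignment then satisfies all the clues, so Vikram ∉ Planning.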